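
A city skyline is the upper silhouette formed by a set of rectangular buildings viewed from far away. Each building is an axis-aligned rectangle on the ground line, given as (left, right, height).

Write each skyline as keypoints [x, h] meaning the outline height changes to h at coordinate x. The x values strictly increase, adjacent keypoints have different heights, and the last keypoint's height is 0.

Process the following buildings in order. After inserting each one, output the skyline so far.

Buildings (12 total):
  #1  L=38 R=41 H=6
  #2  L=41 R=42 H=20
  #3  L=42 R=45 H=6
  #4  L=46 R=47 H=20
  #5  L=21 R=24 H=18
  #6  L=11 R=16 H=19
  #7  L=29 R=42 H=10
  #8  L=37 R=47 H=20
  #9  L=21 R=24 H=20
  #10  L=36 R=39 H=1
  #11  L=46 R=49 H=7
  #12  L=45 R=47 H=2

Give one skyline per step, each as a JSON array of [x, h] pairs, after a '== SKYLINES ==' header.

== SKYLINES ==
[[38,6],[41,0]]
[[38,6],[41,20],[42,0]]
[[38,6],[41,20],[42,6],[45,0]]
[[38,6],[41,20],[42,6],[45,0],[46,20],[47,0]]
[[21,18],[24,0],[38,6],[41,20],[42,6],[45,0],[46,20],[47,0]]
[[11,19],[16,0],[21,18],[24,0],[38,6],[41,20],[42,6],[45,0],[46,20],[47,0]]
[[11,19],[16,0],[21,18],[24,0],[29,10],[41,20],[42,6],[45,0],[46,20],[47,0]]
[[11,19],[16,0],[21,18],[24,0],[29,10],[37,20],[47,0]]
[[11,19],[16,0],[21,20],[24,0],[29,10],[37,20],[47,0]]
[[11,19],[16,0],[21,20],[24,0],[29,10],[37,20],[47,0]]
[[11,19],[16,0],[21,20],[24,0],[29,10],[37,20],[47,7],[49,0]]
[[11,19],[16,0],[21,20],[24,0],[29,10],[37,20],[47,7],[49,0]]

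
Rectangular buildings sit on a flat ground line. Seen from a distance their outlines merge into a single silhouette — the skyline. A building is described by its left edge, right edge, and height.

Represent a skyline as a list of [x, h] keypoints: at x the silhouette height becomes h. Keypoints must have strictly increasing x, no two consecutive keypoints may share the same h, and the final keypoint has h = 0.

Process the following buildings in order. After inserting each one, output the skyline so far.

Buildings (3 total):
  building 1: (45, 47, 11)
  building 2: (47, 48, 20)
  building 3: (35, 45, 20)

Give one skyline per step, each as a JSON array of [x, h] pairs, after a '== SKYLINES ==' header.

== SKYLINES ==
[[45,11],[47,0]]
[[45,11],[47,20],[48,0]]
[[35,20],[45,11],[47,20],[48,0]]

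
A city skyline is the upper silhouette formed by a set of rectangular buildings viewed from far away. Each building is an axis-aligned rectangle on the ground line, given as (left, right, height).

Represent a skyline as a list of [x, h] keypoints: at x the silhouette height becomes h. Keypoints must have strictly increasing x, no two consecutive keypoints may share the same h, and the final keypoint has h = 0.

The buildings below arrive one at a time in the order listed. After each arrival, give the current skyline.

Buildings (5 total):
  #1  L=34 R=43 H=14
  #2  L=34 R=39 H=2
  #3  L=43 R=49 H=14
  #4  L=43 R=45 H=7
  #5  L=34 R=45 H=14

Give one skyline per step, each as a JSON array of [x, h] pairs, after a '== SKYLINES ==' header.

== SKYLINES ==
[[34,14],[43,0]]
[[34,14],[43,0]]
[[34,14],[49,0]]
[[34,14],[49,0]]
[[34,14],[49,0]]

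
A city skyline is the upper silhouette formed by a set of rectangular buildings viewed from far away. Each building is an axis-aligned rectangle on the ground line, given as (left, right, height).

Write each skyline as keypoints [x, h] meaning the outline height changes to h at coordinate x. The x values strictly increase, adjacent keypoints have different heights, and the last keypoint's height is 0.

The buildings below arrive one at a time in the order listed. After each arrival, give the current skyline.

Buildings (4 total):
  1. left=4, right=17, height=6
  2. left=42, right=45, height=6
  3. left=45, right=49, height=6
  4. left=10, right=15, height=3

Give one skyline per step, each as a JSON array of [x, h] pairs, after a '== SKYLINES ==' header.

== SKYLINES ==
[[4,6],[17,0]]
[[4,6],[17,0],[42,6],[45,0]]
[[4,6],[17,0],[42,6],[49,0]]
[[4,6],[17,0],[42,6],[49,0]]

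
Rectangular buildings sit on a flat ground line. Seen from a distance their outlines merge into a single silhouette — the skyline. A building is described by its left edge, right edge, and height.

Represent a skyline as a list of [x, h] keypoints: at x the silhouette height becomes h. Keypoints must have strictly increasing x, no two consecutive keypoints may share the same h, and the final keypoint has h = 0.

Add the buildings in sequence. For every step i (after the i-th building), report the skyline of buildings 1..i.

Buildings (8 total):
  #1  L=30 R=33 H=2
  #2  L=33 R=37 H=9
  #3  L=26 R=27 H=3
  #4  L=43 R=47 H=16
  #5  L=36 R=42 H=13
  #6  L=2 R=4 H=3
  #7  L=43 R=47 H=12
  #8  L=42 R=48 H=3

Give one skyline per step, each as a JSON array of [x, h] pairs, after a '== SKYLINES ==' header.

== SKYLINES ==
[[30,2],[33,0]]
[[30,2],[33,9],[37,0]]
[[26,3],[27,0],[30,2],[33,9],[37,0]]
[[26,3],[27,0],[30,2],[33,9],[37,0],[43,16],[47,0]]
[[26,3],[27,0],[30,2],[33,9],[36,13],[42,0],[43,16],[47,0]]
[[2,3],[4,0],[26,3],[27,0],[30,2],[33,9],[36,13],[42,0],[43,16],[47,0]]
[[2,3],[4,0],[26,3],[27,0],[30,2],[33,9],[36,13],[42,0],[43,16],[47,0]]
[[2,3],[4,0],[26,3],[27,0],[30,2],[33,9],[36,13],[42,3],[43,16],[47,3],[48,0]]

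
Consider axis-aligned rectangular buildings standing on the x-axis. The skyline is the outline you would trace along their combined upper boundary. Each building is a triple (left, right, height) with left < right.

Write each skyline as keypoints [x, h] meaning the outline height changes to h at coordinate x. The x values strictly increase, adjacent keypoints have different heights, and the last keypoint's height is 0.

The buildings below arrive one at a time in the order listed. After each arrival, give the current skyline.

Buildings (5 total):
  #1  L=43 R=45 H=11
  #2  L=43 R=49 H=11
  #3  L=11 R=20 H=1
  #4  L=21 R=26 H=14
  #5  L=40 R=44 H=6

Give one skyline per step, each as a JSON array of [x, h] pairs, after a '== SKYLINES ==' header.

== SKYLINES ==
[[43,11],[45,0]]
[[43,11],[49,0]]
[[11,1],[20,0],[43,11],[49,0]]
[[11,1],[20,0],[21,14],[26,0],[43,11],[49,0]]
[[11,1],[20,0],[21,14],[26,0],[40,6],[43,11],[49,0]]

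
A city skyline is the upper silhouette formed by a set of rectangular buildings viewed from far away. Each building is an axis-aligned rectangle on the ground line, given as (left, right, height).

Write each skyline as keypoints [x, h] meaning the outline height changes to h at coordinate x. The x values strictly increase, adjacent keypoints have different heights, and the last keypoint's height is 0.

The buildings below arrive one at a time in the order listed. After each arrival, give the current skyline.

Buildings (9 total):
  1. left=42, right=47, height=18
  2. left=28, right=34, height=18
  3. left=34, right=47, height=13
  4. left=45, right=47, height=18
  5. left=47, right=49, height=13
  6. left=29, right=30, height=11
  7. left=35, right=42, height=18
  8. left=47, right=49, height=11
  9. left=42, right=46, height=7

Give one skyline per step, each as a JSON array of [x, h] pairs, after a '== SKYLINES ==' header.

== SKYLINES ==
[[42,18],[47,0]]
[[28,18],[34,0],[42,18],[47,0]]
[[28,18],[34,13],[42,18],[47,0]]
[[28,18],[34,13],[42,18],[47,0]]
[[28,18],[34,13],[42,18],[47,13],[49,0]]
[[28,18],[34,13],[42,18],[47,13],[49,0]]
[[28,18],[34,13],[35,18],[47,13],[49,0]]
[[28,18],[34,13],[35,18],[47,13],[49,0]]
[[28,18],[34,13],[35,18],[47,13],[49,0]]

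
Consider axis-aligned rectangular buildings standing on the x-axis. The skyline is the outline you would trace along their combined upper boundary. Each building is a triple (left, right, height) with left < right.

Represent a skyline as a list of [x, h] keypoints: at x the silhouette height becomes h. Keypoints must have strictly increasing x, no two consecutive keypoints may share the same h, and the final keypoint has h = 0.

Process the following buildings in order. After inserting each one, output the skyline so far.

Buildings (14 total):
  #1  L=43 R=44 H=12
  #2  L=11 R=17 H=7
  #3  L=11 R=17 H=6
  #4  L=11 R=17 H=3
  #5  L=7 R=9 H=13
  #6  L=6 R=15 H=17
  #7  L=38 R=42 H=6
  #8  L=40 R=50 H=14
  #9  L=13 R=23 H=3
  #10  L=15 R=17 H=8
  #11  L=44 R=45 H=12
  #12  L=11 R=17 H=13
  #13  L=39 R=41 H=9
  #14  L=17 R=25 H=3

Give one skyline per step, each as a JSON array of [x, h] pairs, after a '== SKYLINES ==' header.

== SKYLINES ==
[[43,12],[44,0]]
[[11,7],[17,0],[43,12],[44,0]]
[[11,7],[17,0],[43,12],[44,0]]
[[11,7],[17,0],[43,12],[44,0]]
[[7,13],[9,0],[11,7],[17,0],[43,12],[44,0]]
[[6,17],[15,7],[17,0],[43,12],[44,0]]
[[6,17],[15,7],[17,0],[38,6],[42,0],[43,12],[44,0]]
[[6,17],[15,7],[17,0],[38,6],[40,14],[50,0]]
[[6,17],[15,7],[17,3],[23,0],[38,6],[40,14],[50,0]]
[[6,17],[15,8],[17,3],[23,0],[38,6],[40,14],[50,0]]
[[6,17],[15,8],[17,3],[23,0],[38,6],[40,14],[50,0]]
[[6,17],[15,13],[17,3],[23,0],[38,6],[40,14],[50,0]]
[[6,17],[15,13],[17,3],[23,0],[38,6],[39,9],[40,14],[50,0]]
[[6,17],[15,13],[17,3],[25,0],[38,6],[39,9],[40,14],[50,0]]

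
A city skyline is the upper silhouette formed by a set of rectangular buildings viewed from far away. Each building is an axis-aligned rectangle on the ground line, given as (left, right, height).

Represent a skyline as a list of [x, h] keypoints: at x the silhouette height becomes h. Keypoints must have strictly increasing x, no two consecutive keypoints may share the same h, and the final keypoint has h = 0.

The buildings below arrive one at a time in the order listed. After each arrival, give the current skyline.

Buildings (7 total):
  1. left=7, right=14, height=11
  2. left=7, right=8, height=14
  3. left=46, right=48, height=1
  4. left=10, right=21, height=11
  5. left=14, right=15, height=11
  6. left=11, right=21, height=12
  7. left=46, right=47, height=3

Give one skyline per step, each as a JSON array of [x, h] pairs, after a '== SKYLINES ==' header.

== SKYLINES ==
[[7,11],[14,0]]
[[7,14],[8,11],[14,0]]
[[7,14],[8,11],[14,0],[46,1],[48,0]]
[[7,14],[8,11],[21,0],[46,1],[48,0]]
[[7,14],[8,11],[21,0],[46,1],[48,0]]
[[7,14],[8,11],[11,12],[21,0],[46,1],[48,0]]
[[7,14],[8,11],[11,12],[21,0],[46,3],[47,1],[48,0]]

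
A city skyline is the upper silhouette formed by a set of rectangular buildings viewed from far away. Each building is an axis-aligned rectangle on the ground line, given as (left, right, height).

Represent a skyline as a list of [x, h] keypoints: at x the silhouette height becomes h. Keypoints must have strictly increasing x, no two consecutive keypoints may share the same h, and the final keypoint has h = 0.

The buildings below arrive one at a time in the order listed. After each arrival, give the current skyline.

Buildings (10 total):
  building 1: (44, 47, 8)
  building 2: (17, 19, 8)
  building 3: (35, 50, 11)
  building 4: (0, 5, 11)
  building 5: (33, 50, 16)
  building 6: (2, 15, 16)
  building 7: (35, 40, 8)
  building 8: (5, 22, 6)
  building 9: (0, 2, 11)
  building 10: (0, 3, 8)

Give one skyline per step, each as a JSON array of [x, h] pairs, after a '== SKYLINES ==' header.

== SKYLINES ==
[[44,8],[47,0]]
[[17,8],[19,0],[44,8],[47,0]]
[[17,8],[19,0],[35,11],[50,0]]
[[0,11],[5,0],[17,8],[19,0],[35,11],[50,0]]
[[0,11],[5,0],[17,8],[19,0],[33,16],[50,0]]
[[0,11],[2,16],[15,0],[17,8],[19,0],[33,16],[50,0]]
[[0,11],[2,16],[15,0],[17,8],[19,0],[33,16],[50,0]]
[[0,11],[2,16],[15,6],[17,8],[19,6],[22,0],[33,16],[50,0]]
[[0,11],[2,16],[15,6],[17,8],[19,6],[22,0],[33,16],[50,0]]
[[0,11],[2,16],[15,6],[17,8],[19,6],[22,0],[33,16],[50,0]]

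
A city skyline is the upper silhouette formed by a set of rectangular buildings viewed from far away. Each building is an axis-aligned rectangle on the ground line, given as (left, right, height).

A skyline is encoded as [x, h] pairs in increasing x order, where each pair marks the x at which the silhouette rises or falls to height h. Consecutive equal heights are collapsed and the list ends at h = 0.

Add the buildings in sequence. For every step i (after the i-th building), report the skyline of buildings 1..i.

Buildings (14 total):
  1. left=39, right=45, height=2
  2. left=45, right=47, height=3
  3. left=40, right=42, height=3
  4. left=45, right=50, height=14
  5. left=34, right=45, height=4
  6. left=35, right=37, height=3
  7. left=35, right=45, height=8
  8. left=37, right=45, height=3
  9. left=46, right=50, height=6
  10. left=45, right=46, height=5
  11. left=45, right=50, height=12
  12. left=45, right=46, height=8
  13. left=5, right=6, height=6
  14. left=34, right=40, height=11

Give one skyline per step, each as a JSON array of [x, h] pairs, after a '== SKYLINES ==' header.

== SKYLINES ==
[[39,2],[45,0]]
[[39,2],[45,3],[47,0]]
[[39,2],[40,3],[42,2],[45,3],[47,0]]
[[39,2],[40,3],[42,2],[45,14],[50,0]]
[[34,4],[45,14],[50,0]]
[[34,4],[45,14],[50,0]]
[[34,4],[35,8],[45,14],[50,0]]
[[34,4],[35,8],[45,14],[50,0]]
[[34,4],[35,8],[45,14],[50,0]]
[[34,4],[35,8],[45,14],[50,0]]
[[34,4],[35,8],[45,14],[50,0]]
[[34,4],[35,8],[45,14],[50,0]]
[[5,6],[6,0],[34,4],[35,8],[45,14],[50,0]]
[[5,6],[6,0],[34,11],[40,8],[45,14],[50,0]]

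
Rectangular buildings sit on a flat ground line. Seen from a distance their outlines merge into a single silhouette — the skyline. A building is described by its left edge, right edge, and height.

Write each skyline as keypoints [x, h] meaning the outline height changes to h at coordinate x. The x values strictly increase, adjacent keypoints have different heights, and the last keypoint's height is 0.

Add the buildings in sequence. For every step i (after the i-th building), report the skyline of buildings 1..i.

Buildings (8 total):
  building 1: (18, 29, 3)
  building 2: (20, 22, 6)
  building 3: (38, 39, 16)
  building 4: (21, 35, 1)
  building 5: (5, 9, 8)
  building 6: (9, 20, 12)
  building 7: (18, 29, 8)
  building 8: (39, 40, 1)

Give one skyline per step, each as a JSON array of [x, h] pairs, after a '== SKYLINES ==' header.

== SKYLINES ==
[[18,3],[29,0]]
[[18,3],[20,6],[22,3],[29,0]]
[[18,3],[20,6],[22,3],[29,0],[38,16],[39,0]]
[[18,3],[20,6],[22,3],[29,1],[35,0],[38,16],[39,0]]
[[5,8],[9,0],[18,3],[20,6],[22,3],[29,1],[35,0],[38,16],[39,0]]
[[5,8],[9,12],[20,6],[22,3],[29,1],[35,0],[38,16],[39,0]]
[[5,8],[9,12],[20,8],[29,1],[35,0],[38,16],[39,0]]
[[5,8],[9,12],[20,8],[29,1],[35,0],[38,16],[39,1],[40,0]]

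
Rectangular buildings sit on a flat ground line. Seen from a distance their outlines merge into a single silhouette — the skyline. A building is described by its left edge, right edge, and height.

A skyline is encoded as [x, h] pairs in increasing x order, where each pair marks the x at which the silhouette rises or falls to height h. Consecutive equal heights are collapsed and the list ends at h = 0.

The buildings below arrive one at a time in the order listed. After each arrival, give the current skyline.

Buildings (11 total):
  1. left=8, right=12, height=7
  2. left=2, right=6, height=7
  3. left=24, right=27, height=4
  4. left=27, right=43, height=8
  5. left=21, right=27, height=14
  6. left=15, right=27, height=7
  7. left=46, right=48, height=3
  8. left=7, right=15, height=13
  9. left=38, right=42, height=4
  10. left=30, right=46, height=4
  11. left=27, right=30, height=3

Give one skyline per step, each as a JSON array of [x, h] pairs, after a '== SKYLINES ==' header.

== SKYLINES ==
[[8,7],[12,0]]
[[2,7],[6,0],[8,7],[12,0]]
[[2,7],[6,0],[8,7],[12,0],[24,4],[27,0]]
[[2,7],[6,0],[8,7],[12,0],[24,4],[27,8],[43,0]]
[[2,7],[6,0],[8,7],[12,0],[21,14],[27,8],[43,0]]
[[2,7],[6,0],[8,7],[12,0],[15,7],[21,14],[27,8],[43,0]]
[[2,7],[6,0],[8,7],[12,0],[15,7],[21,14],[27,8],[43,0],[46,3],[48,0]]
[[2,7],[6,0],[7,13],[15,7],[21,14],[27,8],[43,0],[46,3],[48,0]]
[[2,7],[6,0],[7,13],[15,7],[21,14],[27,8],[43,0],[46,3],[48,0]]
[[2,7],[6,0],[7,13],[15,7],[21,14],[27,8],[43,4],[46,3],[48,0]]
[[2,7],[6,0],[7,13],[15,7],[21,14],[27,8],[43,4],[46,3],[48,0]]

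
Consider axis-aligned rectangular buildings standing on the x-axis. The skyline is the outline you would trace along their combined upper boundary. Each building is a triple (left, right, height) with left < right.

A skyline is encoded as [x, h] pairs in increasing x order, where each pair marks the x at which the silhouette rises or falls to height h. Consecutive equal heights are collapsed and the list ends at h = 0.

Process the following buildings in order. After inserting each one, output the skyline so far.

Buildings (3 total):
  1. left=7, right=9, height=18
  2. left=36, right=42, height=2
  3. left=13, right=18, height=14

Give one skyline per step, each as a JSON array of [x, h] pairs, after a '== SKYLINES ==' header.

== SKYLINES ==
[[7,18],[9,0]]
[[7,18],[9,0],[36,2],[42,0]]
[[7,18],[9,0],[13,14],[18,0],[36,2],[42,0]]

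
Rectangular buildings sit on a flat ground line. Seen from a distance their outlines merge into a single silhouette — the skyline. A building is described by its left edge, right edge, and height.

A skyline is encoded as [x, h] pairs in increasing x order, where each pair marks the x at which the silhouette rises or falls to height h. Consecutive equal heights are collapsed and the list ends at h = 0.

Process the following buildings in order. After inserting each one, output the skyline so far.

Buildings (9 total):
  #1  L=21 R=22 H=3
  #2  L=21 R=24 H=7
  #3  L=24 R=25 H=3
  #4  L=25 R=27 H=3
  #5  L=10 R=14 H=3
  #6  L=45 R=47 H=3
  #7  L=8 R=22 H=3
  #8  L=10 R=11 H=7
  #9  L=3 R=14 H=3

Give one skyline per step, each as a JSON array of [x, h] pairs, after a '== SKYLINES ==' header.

== SKYLINES ==
[[21,3],[22,0]]
[[21,7],[24,0]]
[[21,7],[24,3],[25,0]]
[[21,7],[24,3],[27,0]]
[[10,3],[14,0],[21,7],[24,3],[27,0]]
[[10,3],[14,0],[21,7],[24,3],[27,0],[45,3],[47,0]]
[[8,3],[21,7],[24,3],[27,0],[45,3],[47,0]]
[[8,3],[10,7],[11,3],[21,7],[24,3],[27,0],[45,3],[47,0]]
[[3,3],[10,7],[11,3],[21,7],[24,3],[27,0],[45,3],[47,0]]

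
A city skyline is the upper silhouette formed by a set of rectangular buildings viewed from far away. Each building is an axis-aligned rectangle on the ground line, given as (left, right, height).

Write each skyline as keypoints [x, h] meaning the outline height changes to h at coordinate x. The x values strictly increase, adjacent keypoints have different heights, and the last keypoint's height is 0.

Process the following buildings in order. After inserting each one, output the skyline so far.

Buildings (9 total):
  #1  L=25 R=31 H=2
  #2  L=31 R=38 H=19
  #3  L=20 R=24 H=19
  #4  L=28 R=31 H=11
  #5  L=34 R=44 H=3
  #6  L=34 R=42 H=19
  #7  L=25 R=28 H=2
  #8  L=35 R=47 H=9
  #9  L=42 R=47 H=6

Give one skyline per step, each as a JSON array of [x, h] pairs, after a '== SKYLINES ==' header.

== SKYLINES ==
[[25,2],[31,0]]
[[25,2],[31,19],[38,0]]
[[20,19],[24,0],[25,2],[31,19],[38,0]]
[[20,19],[24,0],[25,2],[28,11],[31,19],[38,0]]
[[20,19],[24,0],[25,2],[28,11],[31,19],[38,3],[44,0]]
[[20,19],[24,0],[25,2],[28,11],[31,19],[42,3],[44,0]]
[[20,19],[24,0],[25,2],[28,11],[31,19],[42,3],[44,0]]
[[20,19],[24,0],[25,2],[28,11],[31,19],[42,9],[47,0]]
[[20,19],[24,0],[25,2],[28,11],[31,19],[42,9],[47,0]]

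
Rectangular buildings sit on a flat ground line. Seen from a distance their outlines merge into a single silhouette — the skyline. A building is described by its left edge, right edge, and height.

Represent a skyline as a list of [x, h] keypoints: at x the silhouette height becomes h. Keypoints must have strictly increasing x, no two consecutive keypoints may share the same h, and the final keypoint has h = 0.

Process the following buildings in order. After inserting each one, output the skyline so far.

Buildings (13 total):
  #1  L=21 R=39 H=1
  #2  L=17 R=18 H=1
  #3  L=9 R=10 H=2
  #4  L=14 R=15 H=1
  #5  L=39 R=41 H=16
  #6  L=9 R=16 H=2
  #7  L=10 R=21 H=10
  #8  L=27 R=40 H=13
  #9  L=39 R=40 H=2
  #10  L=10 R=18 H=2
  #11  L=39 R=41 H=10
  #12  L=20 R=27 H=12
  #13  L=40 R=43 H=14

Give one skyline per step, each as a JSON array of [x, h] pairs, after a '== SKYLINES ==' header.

== SKYLINES ==
[[21,1],[39,0]]
[[17,1],[18,0],[21,1],[39,0]]
[[9,2],[10,0],[17,1],[18,0],[21,1],[39,0]]
[[9,2],[10,0],[14,1],[15,0],[17,1],[18,0],[21,1],[39,0]]
[[9,2],[10,0],[14,1],[15,0],[17,1],[18,0],[21,1],[39,16],[41,0]]
[[9,2],[16,0],[17,1],[18,0],[21,1],[39,16],[41,0]]
[[9,2],[10,10],[21,1],[39,16],[41,0]]
[[9,2],[10,10],[21,1],[27,13],[39,16],[41,0]]
[[9,2],[10,10],[21,1],[27,13],[39,16],[41,0]]
[[9,2],[10,10],[21,1],[27,13],[39,16],[41,0]]
[[9,2],[10,10],[21,1],[27,13],[39,16],[41,0]]
[[9,2],[10,10],[20,12],[27,13],[39,16],[41,0]]
[[9,2],[10,10],[20,12],[27,13],[39,16],[41,14],[43,0]]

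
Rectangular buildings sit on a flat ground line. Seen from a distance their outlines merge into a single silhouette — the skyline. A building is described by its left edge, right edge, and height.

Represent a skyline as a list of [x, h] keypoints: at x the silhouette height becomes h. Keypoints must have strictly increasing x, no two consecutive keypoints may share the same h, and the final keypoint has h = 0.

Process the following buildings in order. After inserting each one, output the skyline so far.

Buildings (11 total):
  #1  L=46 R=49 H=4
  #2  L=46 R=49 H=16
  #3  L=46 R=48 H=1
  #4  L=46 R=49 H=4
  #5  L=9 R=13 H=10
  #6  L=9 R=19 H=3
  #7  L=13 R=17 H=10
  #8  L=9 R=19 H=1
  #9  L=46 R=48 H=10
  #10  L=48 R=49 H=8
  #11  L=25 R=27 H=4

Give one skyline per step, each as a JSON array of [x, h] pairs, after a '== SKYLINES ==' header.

== SKYLINES ==
[[46,4],[49,0]]
[[46,16],[49,0]]
[[46,16],[49,0]]
[[46,16],[49,0]]
[[9,10],[13,0],[46,16],[49,0]]
[[9,10],[13,3],[19,0],[46,16],[49,0]]
[[9,10],[17,3],[19,0],[46,16],[49,0]]
[[9,10],[17,3],[19,0],[46,16],[49,0]]
[[9,10],[17,3],[19,0],[46,16],[49,0]]
[[9,10],[17,3],[19,0],[46,16],[49,0]]
[[9,10],[17,3],[19,0],[25,4],[27,0],[46,16],[49,0]]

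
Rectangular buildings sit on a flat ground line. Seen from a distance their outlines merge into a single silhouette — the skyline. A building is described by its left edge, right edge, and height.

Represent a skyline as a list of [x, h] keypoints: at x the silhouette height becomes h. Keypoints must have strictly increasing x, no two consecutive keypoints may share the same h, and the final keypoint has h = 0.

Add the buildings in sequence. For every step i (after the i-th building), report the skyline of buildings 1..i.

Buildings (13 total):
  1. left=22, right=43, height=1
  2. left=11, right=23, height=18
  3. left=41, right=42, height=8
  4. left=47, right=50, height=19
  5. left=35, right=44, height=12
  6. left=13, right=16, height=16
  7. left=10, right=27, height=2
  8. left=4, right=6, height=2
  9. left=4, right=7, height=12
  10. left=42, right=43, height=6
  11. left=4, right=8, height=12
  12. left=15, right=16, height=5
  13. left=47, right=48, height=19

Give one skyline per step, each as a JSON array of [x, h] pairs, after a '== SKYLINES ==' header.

== SKYLINES ==
[[22,1],[43,0]]
[[11,18],[23,1],[43,0]]
[[11,18],[23,1],[41,8],[42,1],[43,0]]
[[11,18],[23,1],[41,8],[42,1],[43,0],[47,19],[50,0]]
[[11,18],[23,1],[35,12],[44,0],[47,19],[50,0]]
[[11,18],[23,1],[35,12],[44,0],[47,19],[50,0]]
[[10,2],[11,18],[23,2],[27,1],[35,12],[44,0],[47,19],[50,0]]
[[4,2],[6,0],[10,2],[11,18],[23,2],[27,1],[35,12],[44,0],[47,19],[50,0]]
[[4,12],[7,0],[10,2],[11,18],[23,2],[27,1],[35,12],[44,0],[47,19],[50,0]]
[[4,12],[7,0],[10,2],[11,18],[23,2],[27,1],[35,12],[44,0],[47,19],[50,0]]
[[4,12],[8,0],[10,2],[11,18],[23,2],[27,1],[35,12],[44,0],[47,19],[50,0]]
[[4,12],[8,0],[10,2],[11,18],[23,2],[27,1],[35,12],[44,0],[47,19],[50,0]]
[[4,12],[8,0],[10,2],[11,18],[23,2],[27,1],[35,12],[44,0],[47,19],[50,0]]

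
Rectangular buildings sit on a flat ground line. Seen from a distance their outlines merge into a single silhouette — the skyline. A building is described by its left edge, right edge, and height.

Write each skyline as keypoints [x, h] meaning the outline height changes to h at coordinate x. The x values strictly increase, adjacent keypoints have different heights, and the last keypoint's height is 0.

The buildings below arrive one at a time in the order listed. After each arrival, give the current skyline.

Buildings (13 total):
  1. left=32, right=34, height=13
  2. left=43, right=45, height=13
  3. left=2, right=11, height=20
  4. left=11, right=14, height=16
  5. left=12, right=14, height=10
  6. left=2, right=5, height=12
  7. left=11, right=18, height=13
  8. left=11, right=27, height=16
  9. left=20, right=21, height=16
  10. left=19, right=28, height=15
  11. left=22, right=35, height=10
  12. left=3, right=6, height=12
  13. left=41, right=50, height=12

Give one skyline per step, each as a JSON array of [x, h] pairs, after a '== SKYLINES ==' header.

== SKYLINES ==
[[32,13],[34,0]]
[[32,13],[34,0],[43,13],[45,0]]
[[2,20],[11,0],[32,13],[34,0],[43,13],[45,0]]
[[2,20],[11,16],[14,0],[32,13],[34,0],[43,13],[45,0]]
[[2,20],[11,16],[14,0],[32,13],[34,0],[43,13],[45,0]]
[[2,20],[11,16],[14,0],[32,13],[34,0],[43,13],[45,0]]
[[2,20],[11,16],[14,13],[18,0],[32,13],[34,0],[43,13],[45,0]]
[[2,20],[11,16],[27,0],[32,13],[34,0],[43,13],[45,0]]
[[2,20],[11,16],[27,0],[32,13],[34,0],[43,13],[45,0]]
[[2,20],[11,16],[27,15],[28,0],[32,13],[34,0],[43,13],[45,0]]
[[2,20],[11,16],[27,15],[28,10],[32,13],[34,10],[35,0],[43,13],[45,0]]
[[2,20],[11,16],[27,15],[28,10],[32,13],[34,10],[35,0],[43,13],[45,0]]
[[2,20],[11,16],[27,15],[28,10],[32,13],[34,10],[35,0],[41,12],[43,13],[45,12],[50,0]]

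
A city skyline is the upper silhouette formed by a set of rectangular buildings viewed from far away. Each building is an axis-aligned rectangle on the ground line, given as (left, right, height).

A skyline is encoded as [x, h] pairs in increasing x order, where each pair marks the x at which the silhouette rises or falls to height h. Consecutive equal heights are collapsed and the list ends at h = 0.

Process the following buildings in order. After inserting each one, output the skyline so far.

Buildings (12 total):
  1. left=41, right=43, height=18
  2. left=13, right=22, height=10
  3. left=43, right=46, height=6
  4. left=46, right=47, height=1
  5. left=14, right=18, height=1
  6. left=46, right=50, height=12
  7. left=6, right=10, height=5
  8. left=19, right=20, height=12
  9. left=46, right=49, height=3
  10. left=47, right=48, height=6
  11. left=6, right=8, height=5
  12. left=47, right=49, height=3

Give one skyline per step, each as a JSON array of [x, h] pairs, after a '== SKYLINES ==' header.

== SKYLINES ==
[[41,18],[43,0]]
[[13,10],[22,0],[41,18],[43,0]]
[[13,10],[22,0],[41,18],[43,6],[46,0]]
[[13,10],[22,0],[41,18],[43,6],[46,1],[47,0]]
[[13,10],[22,0],[41,18],[43,6],[46,1],[47,0]]
[[13,10],[22,0],[41,18],[43,6],[46,12],[50,0]]
[[6,5],[10,0],[13,10],[22,0],[41,18],[43,6],[46,12],[50,0]]
[[6,5],[10,0],[13,10],[19,12],[20,10],[22,0],[41,18],[43,6],[46,12],[50,0]]
[[6,5],[10,0],[13,10],[19,12],[20,10],[22,0],[41,18],[43,6],[46,12],[50,0]]
[[6,5],[10,0],[13,10],[19,12],[20,10],[22,0],[41,18],[43,6],[46,12],[50,0]]
[[6,5],[10,0],[13,10],[19,12],[20,10],[22,0],[41,18],[43,6],[46,12],[50,0]]
[[6,5],[10,0],[13,10],[19,12],[20,10],[22,0],[41,18],[43,6],[46,12],[50,0]]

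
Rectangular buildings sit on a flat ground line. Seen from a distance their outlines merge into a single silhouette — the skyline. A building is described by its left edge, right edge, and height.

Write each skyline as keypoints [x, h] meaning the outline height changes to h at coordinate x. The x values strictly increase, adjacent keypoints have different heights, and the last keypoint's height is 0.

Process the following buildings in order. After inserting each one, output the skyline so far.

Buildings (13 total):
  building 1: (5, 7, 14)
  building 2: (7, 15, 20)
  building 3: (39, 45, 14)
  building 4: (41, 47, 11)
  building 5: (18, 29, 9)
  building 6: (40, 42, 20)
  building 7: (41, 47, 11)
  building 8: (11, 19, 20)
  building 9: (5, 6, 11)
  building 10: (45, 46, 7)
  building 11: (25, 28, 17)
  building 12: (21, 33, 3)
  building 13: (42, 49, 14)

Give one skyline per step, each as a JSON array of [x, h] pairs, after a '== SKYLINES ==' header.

== SKYLINES ==
[[5,14],[7,0]]
[[5,14],[7,20],[15,0]]
[[5,14],[7,20],[15,0],[39,14],[45,0]]
[[5,14],[7,20],[15,0],[39,14],[45,11],[47,0]]
[[5,14],[7,20],[15,0],[18,9],[29,0],[39,14],[45,11],[47,0]]
[[5,14],[7,20],[15,0],[18,9],[29,0],[39,14],[40,20],[42,14],[45,11],[47,0]]
[[5,14],[7,20],[15,0],[18,9],[29,0],[39,14],[40,20],[42,14],[45,11],[47,0]]
[[5,14],[7,20],[19,9],[29,0],[39,14],[40,20],[42,14],[45,11],[47,0]]
[[5,14],[7,20],[19,9],[29,0],[39,14],[40,20],[42,14],[45,11],[47,0]]
[[5,14],[7,20],[19,9],[29,0],[39,14],[40,20],[42,14],[45,11],[47,0]]
[[5,14],[7,20],[19,9],[25,17],[28,9],[29,0],[39,14],[40,20],[42,14],[45,11],[47,0]]
[[5,14],[7,20],[19,9],[25,17],[28,9],[29,3],[33,0],[39,14],[40,20],[42,14],[45,11],[47,0]]
[[5,14],[7,20],[19,9],[25,17],[28,9],[29,3],[33,0],[39,14],[40,20],[42,14],[49,0]]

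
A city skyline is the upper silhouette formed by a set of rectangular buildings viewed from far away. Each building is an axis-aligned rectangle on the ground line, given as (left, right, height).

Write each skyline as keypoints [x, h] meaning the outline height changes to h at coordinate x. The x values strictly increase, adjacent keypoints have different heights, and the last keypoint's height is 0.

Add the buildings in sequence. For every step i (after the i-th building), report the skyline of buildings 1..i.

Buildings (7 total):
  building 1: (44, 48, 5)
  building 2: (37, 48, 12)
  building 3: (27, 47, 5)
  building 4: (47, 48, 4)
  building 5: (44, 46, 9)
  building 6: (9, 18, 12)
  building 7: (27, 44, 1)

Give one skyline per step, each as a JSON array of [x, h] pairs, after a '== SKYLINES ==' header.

== SKYLINES ==
[[44,5],[48,0]]
[[37,12],[48,0]]
[[27,5],[37,12],[48,0]]
[[27,5],[37,12],[48,0]]
[[27,5],[37,12],[48,0]]
[[9,12],[18,0],[27,5],[37,12],[48,0]]
[[9,12],[18,0],[27,5],[37,12],[48,0]]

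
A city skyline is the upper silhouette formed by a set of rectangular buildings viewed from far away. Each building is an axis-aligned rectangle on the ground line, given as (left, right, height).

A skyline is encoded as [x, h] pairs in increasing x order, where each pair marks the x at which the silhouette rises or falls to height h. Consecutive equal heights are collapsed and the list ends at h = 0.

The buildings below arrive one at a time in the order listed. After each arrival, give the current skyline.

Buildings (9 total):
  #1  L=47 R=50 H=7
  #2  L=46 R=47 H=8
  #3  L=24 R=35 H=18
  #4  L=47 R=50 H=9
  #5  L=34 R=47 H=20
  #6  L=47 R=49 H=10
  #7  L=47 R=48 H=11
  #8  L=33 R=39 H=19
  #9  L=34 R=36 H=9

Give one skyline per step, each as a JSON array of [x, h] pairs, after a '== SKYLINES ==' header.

== SKYLINES ==
[[47,7],[50,0]]
[[46,8],[47,7],[50,0]]
[[24,18],[35,0],[46,8],[47,7],[50,0]]
[[24,18],[35,0],[46,8],[47,9],[50,0]]
[[24,18],[34,20],[47,9],[50,0]]
[[24,18],[34,20],[47,10],[49,9],[50,0]]
[[24,18],[34,20],[47,11],[48,10],[49,9],[50,0]]
[[24,18],[33,19],[34,20],[47,11],[48,10],[49,9],[50,0]]
[[24,18],[33,19],[34,20],[47,11],[48,10],[49,9],[50,0]]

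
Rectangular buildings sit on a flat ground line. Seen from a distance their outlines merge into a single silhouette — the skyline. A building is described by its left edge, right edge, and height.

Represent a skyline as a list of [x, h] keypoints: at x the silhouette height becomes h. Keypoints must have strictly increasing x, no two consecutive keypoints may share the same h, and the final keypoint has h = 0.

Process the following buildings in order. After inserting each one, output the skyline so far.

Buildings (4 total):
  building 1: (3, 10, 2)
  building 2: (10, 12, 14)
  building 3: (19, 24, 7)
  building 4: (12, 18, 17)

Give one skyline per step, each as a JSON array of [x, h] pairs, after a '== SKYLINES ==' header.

== SKYLINES ==
[[3,2],[10,0]]
[[3,2],[10,14],[12,0]]
[[3,2],[10,14],[12,0],[19,7],[24,0]]
[[3,2],[10,14],[12,17],[18,0],[19,7],[24,0]]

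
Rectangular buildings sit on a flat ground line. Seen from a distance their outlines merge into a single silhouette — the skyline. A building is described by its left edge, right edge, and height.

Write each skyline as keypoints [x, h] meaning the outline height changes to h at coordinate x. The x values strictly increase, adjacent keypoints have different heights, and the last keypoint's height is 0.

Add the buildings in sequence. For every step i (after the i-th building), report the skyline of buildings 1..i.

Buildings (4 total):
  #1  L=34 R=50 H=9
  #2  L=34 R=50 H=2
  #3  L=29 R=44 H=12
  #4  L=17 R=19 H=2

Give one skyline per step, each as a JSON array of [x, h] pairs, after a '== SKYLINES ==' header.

== SKYLINES ==
[[34,9],[50,0]]
[[34,9],[50,0]]
[[29,12],[44,9],[50,0]]
[[17,2],[19,0],[29,12],[44,9],[50,0]]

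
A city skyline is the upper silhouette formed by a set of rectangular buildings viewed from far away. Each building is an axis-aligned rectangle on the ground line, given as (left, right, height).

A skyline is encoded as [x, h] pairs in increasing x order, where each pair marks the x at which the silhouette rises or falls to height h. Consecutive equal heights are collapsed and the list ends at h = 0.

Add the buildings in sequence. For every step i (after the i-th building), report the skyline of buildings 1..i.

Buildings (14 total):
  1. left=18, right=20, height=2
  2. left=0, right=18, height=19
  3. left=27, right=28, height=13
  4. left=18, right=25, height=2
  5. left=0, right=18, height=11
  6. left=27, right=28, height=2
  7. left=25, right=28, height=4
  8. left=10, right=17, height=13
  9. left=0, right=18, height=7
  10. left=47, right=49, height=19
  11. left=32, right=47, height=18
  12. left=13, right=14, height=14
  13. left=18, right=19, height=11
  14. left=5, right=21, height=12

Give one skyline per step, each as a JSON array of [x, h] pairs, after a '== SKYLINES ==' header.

== SKYLINES ==
[[18,2],[20,0]]
[[0,19],[18,2],[20,0]]
[[0,19],[18,2],[20,0],[27,13],[28,0]]
[[0,19],[18,2],[25,0],[27,13],[28,0]]
[[0,19],[18,2],[25,0],[27,13],[28,0]]
[[0,19],[18,2],[25,0],[27,13],[28,0]]
[[0,19],[18,2],[25,4],[27,13],[28,0]]
[[0,19],[18,2],[25,4],[27,13],[28,0]]
[[0,19],[18,2],[25,4],[27,13],[28,0]]
[[0,19],[18,2],[25,4],[27,13],[28,0],[47,19],[49,0]]
[[0,19],[18,2],[25,4],[27,13],[28,0],[32,18],[47,19],[49,0]]
[[0,19],[18,2],[25,4],[27,13],[28,0],[32,18],[47,19],[49,0]]
[[0,19],[18,11],[19,2],[25,4],[27,13],[28,0],[32,18],[47,19],[49,0]]
[[0,19],[18,12],[21,2],[25,4],[27,13],[28,0],[32,18],[47,19],[49,0]]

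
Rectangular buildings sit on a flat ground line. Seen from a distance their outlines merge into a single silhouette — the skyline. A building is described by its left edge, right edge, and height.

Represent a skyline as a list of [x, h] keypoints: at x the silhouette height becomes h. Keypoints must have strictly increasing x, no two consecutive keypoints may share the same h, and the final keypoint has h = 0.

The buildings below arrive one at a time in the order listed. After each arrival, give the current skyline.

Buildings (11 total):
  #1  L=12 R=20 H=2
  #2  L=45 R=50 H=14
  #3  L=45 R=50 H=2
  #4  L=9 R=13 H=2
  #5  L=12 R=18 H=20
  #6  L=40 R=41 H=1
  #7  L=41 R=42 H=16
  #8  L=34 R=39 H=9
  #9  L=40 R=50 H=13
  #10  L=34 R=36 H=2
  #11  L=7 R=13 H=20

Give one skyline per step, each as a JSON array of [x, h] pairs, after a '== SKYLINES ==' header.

== SKYLINES ==
[[12,2],[20,0]]
[[12,2],[20,0],[45,14],[50,0]]
[[12,2],[20,0],[45,14],[50,0]]
[[9,2],[20,0],[45,14],[50,0]]
[[9,2],[12,20],[18,2],[20,0],[45,14],[50,0]]
[[9,2],[12,20],[18,2],[20,0],[40,1],[41,0],[45,14],[50,0]]
[[9,2],[12,20],[18,2],[20,0],[40,1],[41,16],[42,0],[45,14],[50,0]]
[[9,2],[12,20],[18,2],[20,0],[34,9],[39,0],[40,1],[41,16],[42,0],[45,14],[50,0]]
[[9,2],[12,20],[18,2],[20,0],[34,9],[39,0],[40,13],[41,16],[42,13],[45,14],[50,0]]
[[9,2],[12,20],[18,2],[20,0],[34,9],[39,0],[40,13],[41,16],[42,13],[45,14],[50,0]]
[[7,20],[18,2],[20,0],[34,9],[39,0],[40,13],[41,16],[42,13],[45,14],[50,0]]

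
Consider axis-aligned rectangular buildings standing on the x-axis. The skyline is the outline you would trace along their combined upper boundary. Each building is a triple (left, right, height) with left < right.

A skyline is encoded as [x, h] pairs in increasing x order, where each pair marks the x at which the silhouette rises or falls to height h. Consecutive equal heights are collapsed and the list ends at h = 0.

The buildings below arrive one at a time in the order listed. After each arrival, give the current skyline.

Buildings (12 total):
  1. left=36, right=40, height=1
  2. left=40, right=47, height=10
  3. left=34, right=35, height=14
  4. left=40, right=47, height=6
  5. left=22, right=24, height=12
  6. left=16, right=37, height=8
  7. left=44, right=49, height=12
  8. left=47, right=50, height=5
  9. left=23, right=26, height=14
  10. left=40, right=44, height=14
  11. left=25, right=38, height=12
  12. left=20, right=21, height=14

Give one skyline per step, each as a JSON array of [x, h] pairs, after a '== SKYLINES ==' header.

== SKYLINES ==
[[36,1],[40,0]]
[[36,1],[40,10],[47,0]]
[[34,14],[35,0],[36,1],[40,10],[47,0]]
[[34,14],[35,0],[36,1],[40,10],[47,0]]
[[22,12],[24,0],[34,14],[35,0],[36,1],[40,10],[47,0]]
[[16,8],[22,12],[24,8],[34,14],[35,8],[37,1],[40,10],[47,0]]
[[16,8],[22,12],[24,8],[34,14],[35,8],[37,1],[40,10],[44,12],[49,0]]
[[16,8],[22,12],[24,8],[34,14],[35,8],[37,1],[40,10],[44,12],[49,5],[50,0]]
[[16,8],[22,12],[23,14],[26,8],[34,14],[35,8],[37,1],[40,10],[44,12],[49,5],[50,0]]
[[16,8],[22,12],[23,14],[26,8],[34,14],[35,8],[37,1],[40,14],[44,12],[49,5],[50,0]]
[[16,8],[22,12],[23,14],[26,12],[34,14],[35,12],[38,1],[40,14],[44,12],[49,5],[50,0]]
[[16,8],[20,14],[21,8],[22,12],[23,14],[26,12],[34,14],[35,12],[38,1],[40,14],[44,12],[49,5],[50,0]]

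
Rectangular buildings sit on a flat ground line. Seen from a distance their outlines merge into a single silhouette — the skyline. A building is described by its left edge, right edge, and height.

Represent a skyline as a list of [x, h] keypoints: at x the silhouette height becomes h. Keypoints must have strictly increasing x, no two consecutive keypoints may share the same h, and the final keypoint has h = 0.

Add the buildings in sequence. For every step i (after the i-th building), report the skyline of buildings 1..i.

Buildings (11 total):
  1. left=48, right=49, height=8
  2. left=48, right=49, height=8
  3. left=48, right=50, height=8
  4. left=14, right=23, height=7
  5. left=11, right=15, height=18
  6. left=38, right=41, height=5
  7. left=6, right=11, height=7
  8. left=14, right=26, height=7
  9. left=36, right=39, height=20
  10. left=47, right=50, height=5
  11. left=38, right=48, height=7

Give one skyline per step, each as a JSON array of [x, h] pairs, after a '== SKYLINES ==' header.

== SKYLINES ==
[[48,8],[49,0]]
[[48,8],[49,0]]
[[48,8],[50,0]]
[[14,7],[23,0],[48,8],[50,0]]
[[11,18],[15,7],[23,0],[48,8],[50,0]]
[[11,18],[15,7],[23,0],[38,5],[41,0],[48,8],[50,0]]
[[6,7],[11,18],[15,7],[23,0],[38,5],[41,0],[48,8],[50,0]]
[[6,7],[11,18],[15,7],[26,0],[38,5],[41,0],[48,8],[50,0]]
[[6,7],[11,18],[15,7],[26,0],[36,20],[39,5],[41,0],[48,8],[50,0]]
[[6,7],[11,18],[15,7],[26,0],[36,20],[39,5],[41,0],[47,5],[48,8],[50,0]]
[[6,7],[11,18],[15,7],[26,0],[36,20],[39,7],[48,8],[50,0]]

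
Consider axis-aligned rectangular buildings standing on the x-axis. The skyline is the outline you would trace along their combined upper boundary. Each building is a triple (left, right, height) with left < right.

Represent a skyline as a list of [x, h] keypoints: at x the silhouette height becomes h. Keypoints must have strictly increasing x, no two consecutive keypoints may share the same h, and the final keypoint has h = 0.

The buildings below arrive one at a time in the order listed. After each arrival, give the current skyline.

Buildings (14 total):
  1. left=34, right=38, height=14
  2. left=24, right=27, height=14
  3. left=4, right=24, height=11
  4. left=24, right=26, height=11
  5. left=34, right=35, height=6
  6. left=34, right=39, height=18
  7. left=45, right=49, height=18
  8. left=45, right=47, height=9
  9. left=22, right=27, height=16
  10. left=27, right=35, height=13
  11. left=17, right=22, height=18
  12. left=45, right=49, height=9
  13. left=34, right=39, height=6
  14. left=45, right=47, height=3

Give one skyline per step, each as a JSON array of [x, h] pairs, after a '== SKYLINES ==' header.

== SKYLINES ==
[[34,14],[38,0]]
[[24,14],[27,0],[34,14],[38,0]]
[[4,11],[24,14],[27,0],[34,14],[38,0]]
[[4,11],[24,14],[27,0],[34,14],[38,0]]
[[4,11],[24,14],[27,0],[34,14],[38,0]]
[[4,11],[24,14],[27,0],[34,18],[39,0]]
[[4,11],[24,14],[27,0],[34,18],[39,0],[45,18],[49,0]]
[[4,11],[24,14],[27,0],[34,18],[39,0],[45,18],[49,0]]
[[4,11],[22,16],[27,0],[34,18],[39,0],[45,18],[49,0]]
[[4,11],[22,16],[27,13],[34,18],[39,0],[45,18],[49,0]]
[[4,11],[17,18],[22,16],[27,13],[34,18],[39,0],[45,18],[49,0]]
[[4,11],[17,18],[22,16],[27,13],[34,18],[39,0],[45,18],[49,0]]
[[4,11],[17,18],[22,16],[27,13],[34,18],[39,0],[45,18],[49,0]]
[[4,11],[17,18],[22,16],[27,13],[34,18],[39,0],[45,18],[49,0]]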